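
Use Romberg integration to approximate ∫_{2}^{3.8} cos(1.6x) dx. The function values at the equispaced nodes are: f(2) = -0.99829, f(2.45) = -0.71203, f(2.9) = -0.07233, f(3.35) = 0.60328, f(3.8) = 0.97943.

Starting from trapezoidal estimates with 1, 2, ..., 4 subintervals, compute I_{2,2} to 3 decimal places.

-0.090

I_{0,0} (trapezoid, 1 panel, h=1.8000): -0.01697
I_{1,0} (trapezoid, 2 panels, h=0.9000): -0.07358
I_{2,0} (trapezoid, 4 panels, h=0.4500): -0.08573
I_{1,1} = -0.07358 + (-0.07358 − (-0.01697))/3 = -0.09245
I_{2,1} = -0.08573 + (-0.08573 − (-0.07358))/3 = -0.08978
I_{2,2} = -0.08978 + (-0.08978 − (-0.09245))/15 = -0.08960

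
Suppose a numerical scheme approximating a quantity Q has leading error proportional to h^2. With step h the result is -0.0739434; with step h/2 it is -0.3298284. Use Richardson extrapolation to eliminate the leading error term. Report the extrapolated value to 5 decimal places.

Extrapolated value = (4·A(h/2) − A(h)) / (4 − 1)
= (4·(-0.3298284) − (-0.0739434)) / 3
= -1.2453702 / 3 = -0.4151234

-0.41512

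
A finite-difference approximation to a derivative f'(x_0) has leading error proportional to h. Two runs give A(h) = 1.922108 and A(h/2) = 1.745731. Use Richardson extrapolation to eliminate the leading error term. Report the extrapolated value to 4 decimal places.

The leading error scales as h; refining by a factor of 2 reduces it by 2^1 = 2.
Extrapolated value = (2·A(h/2) − A(h)) / (2 − 1)
= (2·1.745731 − 1.922108) / 1
= 1.569354 / 1 = 1.569354

1.5694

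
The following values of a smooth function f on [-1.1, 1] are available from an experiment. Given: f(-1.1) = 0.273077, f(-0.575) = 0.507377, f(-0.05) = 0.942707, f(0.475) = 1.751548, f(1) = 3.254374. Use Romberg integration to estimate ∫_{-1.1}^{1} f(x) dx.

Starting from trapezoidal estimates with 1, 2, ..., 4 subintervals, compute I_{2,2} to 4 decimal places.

I_{0,0} (trapezoid, 1 panel, h=2.1000): 3.703824
I_{1,0} (trapezoid, 2 panels, h=1.0500): 2.841754
I_{2,0} (trapezoid, 4 panels, h=0.5250): 2.606813
I_{1,1} = 2.841754 + (2.841754 − 3.703824)/3 = 2.554397
I_{2,1} = 2.606813 + (2.606813 − 2.841754)/3 = 2.528499
I_{2,2} = 2.528499 + (2.528499 − 2.554397)/15 = 2.526772

2.5268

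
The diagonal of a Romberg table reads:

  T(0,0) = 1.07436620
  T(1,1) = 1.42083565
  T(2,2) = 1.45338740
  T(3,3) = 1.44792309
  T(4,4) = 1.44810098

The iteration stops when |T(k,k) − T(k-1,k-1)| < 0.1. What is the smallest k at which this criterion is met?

|T(1,1) − T(0,0)| = 0.34646945 ≥ 0.1
|T(2,2) − T(1,1)| = 0.03255175 < 0.1

k = 2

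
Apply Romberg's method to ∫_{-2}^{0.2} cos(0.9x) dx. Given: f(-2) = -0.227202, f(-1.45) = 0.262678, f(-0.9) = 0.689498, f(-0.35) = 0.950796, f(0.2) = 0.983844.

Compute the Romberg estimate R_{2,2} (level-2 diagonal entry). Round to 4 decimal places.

R_{0,0} (trapezoid, 1 panel, h=2.2000): 0.832306
R_{1,0} (trapezoid, 2 panels, h=1.1000): 1.174601
R_{2,0} (trapezoid, 4 panels, h=0.5500): 1.254711
R_{1,1} = 1.174601 + (1.174601 − 0.832306)/3 = 1.288699
R_{2,1} = 1.254711 + (1.254711 − 1.174601)/3 = 1.281414
R_{2,2} = 1.281414 + (1.281414 − 1.288699)/15 = 1.280928

1.2809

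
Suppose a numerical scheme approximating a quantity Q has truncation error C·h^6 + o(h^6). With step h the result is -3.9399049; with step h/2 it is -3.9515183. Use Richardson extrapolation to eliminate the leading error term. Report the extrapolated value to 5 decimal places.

Extrapolated value = (64·A(h/2) − A(h)) / (64 − 1)
= (64·(-3.9515183) − (-3.9399049)) / 63
= -248.9572663 / 63 = -3.9517026

-3.95170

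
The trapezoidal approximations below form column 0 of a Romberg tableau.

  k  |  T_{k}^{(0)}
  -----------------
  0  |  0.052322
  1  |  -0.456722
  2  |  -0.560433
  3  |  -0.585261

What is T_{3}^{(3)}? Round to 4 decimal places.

Richardson extrapolation on the trapezoidal column (denominator 4−1=3):
T_{1}^{(1)} = (4·(-0.456722) − 0.052322) / 3 = -0.626403
T_{2}^{(1)} = -0.560433 + (-0.560433 − (-0.456722))/3 = -0.595003
T_{3}^{(1)} = -0.585261 + (-0.585261 − (-0.560433))/3 = -0.593537
T_{2}^{(2)} = -0.595003 + (-0.595003 − (-0.626403))/15 = -0.592910
T_{3}^{(2)} = (16·(-0.593537) − (-0.595003)) / 15 = -0.593439
T_{3}^{(3)} = (64·(-0.593439) − (-0.592910)) / 63 = -0.593447
(Column j=1 coincides with Simpson's rule on the same nodes.)

-0.5934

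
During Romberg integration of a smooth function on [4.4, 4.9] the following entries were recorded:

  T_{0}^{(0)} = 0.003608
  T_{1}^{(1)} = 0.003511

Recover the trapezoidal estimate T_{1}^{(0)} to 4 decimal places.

0.0035

From T_{1}^{(1)} = (4·T_{1}^{(0)} − T_{0}^{(0)})/3, solve for T_{1}^{(0)}:
4·T_{1}^{(0)} = 3·0.003511 + 0.003608 = 0.014141
T_{1}^{(0)} = 0.003535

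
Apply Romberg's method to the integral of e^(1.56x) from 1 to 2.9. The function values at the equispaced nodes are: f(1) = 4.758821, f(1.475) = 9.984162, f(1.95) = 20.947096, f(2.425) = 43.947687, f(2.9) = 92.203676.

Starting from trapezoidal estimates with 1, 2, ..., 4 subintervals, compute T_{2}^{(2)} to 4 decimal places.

T_{0}^{(0)} (trapezoid, 1 panel, h=1.9000): 92.114372
T_{1}^{(0)} (trapezoid, 2 panels, h=0.9500): 65.956927
T_{2}^{(0)} (trapezoid, 4 panels, h=0.4750): 58.596092
T_{1}^{(1)} = 65.956927 + (65.956927 − 92.114372)/3 = 57.237779
T_{2}^{(1)} = 58.596092 + (58.596092 − 65.956927)/3 = 56.142480
T_{2}^{(2)} = 56.142480 + (56.142480 − 57.237779)/15 = 56.069460

56.0695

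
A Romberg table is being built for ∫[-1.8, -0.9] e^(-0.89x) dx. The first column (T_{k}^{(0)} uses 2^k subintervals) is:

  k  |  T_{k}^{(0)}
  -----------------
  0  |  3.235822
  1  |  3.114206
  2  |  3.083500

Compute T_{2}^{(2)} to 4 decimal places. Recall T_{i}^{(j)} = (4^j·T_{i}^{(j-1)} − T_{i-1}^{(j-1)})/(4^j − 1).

3.0732

Richardson extrapolation on the trapezoidal column (denominator 4−1=3):
T_{1}^{(1)} = 3.114206 + (3.114206 − 3.235822)/3 = 3.073667
T_{2}^{(1)} = (4·3.083500 − 3.114206) / 3 = 3.073265
T_{2}^{(2)} = 3.073265 + (3.073265 − 3.073667)/15 = 3.073238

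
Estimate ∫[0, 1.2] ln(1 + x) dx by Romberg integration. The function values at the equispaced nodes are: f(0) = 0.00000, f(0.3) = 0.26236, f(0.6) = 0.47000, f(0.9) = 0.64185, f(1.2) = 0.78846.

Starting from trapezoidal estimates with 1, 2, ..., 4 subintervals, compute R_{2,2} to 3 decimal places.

0.535

R_{0,0} (trapezoid, 1 panel, h=1.2000): 0.47308
R_{1,0} (trapezoid, 2 panels, h=0.6000): 0.51854
R_{2,0} (trapezoid, 4 panels, h=0.3000): 0.53053
R_{1,1} = 0.51854 + (0.51854 − 0.47308)/3 = 0.53369
R_{2,1} = 0.53053 + (0.53053 − 0.51854)/3 = 0.53453
R_{2,2} = 0.53453 + (0.53453 − 0.53369)/15 = 0.53459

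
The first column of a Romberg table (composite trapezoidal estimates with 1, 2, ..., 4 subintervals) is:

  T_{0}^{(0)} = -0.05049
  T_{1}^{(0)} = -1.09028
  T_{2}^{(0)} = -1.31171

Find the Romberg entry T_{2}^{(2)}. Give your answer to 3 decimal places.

-1.382

Richardson extrapolation on the trapezoidal column (denominator 4−1=3):
T_{1}^{(1)} = -1.09028 + (-1.09028 − (-0.05049))/3 = -1.43688
T_{2}^{(1)} = -1.31171 + (-1.31171 − (-1.09028))/3 = -1.38552
T_{2}^{(2)} = -1.38552 + (-1.38552 − (-1.43688))/15 = -1.38210
(Column j=1 coincides with Simpson's rule on the same nodes.)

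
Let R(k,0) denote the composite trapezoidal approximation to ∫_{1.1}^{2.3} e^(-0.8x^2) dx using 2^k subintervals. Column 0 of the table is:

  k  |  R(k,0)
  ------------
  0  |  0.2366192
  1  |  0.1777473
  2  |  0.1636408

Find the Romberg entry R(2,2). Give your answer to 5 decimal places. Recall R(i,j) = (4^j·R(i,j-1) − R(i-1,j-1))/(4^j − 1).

0.15899

Richardson extrapolation on the trapezoidal column (denominator 4−1=3):
R(1,1) = 0.1777473 + (0.1777473 − 0.2366192)/3 = 0.1581233
R(2,1) = 0.1636408 + (0.1636408 − 0.1777473)/3 = 0.1589386
R(2,2) = 0.1589386 + (0.1589386 − 0.1581233)/15 = 0.1589930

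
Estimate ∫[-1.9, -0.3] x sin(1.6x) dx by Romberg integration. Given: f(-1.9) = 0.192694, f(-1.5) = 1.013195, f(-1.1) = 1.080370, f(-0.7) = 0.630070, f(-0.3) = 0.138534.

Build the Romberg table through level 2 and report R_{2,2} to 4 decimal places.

R_{0,0} (trapezoid, 1 panel, h=1.6000): 0.264982
R_{1,0} (trapezoid, 2 panels, h=0.8000): 0.996787
R_{2,0} (trapezoid, 4 panels, h=0.4000): 1.155700
R_{1,1} = 0.996787 + (0.996787 − 0.264982)/3 = 1.240722
R_{2,1} = 1.155700 + (1.155700 − 0.996787)/3 = 1.208671
R_{2,2} = 1.208671 + (1.208671 − 1.240722)/15 = 1.206534

1.2065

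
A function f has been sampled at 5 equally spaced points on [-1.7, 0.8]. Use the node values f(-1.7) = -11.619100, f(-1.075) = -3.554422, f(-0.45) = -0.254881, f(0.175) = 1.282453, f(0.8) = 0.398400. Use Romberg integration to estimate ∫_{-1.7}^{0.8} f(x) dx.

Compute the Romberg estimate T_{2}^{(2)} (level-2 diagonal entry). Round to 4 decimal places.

T_{0}^{(0)} (trapezoid, 1 panel, h=2.5000): -14.025875
T_{1}^{(0)} (trapezoid, 2 panels, h=1.2500): -7.331539
T_{2}^{(0)} (trapezoid, 4 panels, h=0.6250): -5.085750
T_{1}^{(1)} = -7.331539 + (-7.331539 − (-14.025875))/3 = -5.100094
T_{2}^{(1)} = -5.085750 + (-5.085750 − (-7.331539))/3 = -4.337154
T_{2}^{(2)} = -4.337154 + (-4.337154 − (-5.100094))/15 = -4.286291

-4.2863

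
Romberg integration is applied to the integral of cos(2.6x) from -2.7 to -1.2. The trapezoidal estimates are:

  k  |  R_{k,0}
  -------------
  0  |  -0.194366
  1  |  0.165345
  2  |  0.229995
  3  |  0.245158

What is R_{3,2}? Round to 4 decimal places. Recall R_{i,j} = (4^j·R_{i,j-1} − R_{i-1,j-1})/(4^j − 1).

R_{2,1} = (4·0.229995 − 0.165345) / 3 = 0.251545
R_{3,1} = (4·0.245158 − 0.229995) / 3 = 0.250212
R_{3,2} = (16·0.250212 − 0.251545) / 15 = 0.250123

0.2501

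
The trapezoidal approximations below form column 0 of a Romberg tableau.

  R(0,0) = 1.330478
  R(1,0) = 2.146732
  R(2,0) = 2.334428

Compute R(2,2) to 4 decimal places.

2.3955

Richardson extrapolation on the trapezoidal column (denominator 4−1=3):
R(1,1) = (4·2.146732 − 1.330478) / 3 = 2.418817
R(2,1) = (4·2.334428 − 2.146732) / 3 = 2.396993
R(2,2) = 2.396993 + (2.396993 − 2.418817)/15 = 2.395538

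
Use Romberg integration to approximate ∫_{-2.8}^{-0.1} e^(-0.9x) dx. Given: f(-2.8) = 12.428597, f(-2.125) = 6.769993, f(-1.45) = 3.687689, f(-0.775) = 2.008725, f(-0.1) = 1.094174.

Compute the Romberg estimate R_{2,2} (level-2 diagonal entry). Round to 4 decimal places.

12.5949

R_{0,0} (trapezoid, 1 panel, h=2.7000): 18.255741
R_{1,0} (trapezoid, 2 panels, h=1.3500): 14.106251
R_{2,0} (trapezoid, 4 panels, h=0.6750): 12.978760
R_{1,1} = 14.106251 + (14.106251 − 18.255741)/3 = 12.723088
R_{2,1} = 12.978760 + (12.978760 − 14.106251)/3 = 12.602930
R_{2,2} = 12.602930 + (12.602930 − 12.723088)/15 = 12.594919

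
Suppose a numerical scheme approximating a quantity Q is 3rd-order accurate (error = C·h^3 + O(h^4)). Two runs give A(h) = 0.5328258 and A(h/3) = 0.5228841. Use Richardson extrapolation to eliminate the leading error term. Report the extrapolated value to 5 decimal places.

0.52250

The leading error scales as h^3; refining by a factor of 3 reduces it by 3^3 = 27.
Extrapolated value = (27·A(h/3) − A(h)) / (27 − 1)
= (27·0.5228841 − 0.5328258) / 26
= 13.5850449 / 26 = 0.5225017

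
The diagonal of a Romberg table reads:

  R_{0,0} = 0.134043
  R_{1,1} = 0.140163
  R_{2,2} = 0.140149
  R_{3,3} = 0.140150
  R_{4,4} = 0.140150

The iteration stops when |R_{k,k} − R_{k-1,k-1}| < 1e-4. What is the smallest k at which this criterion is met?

k = 2

|R_{1,1} − R_{0,0}| = 0.006120 ≥ 1e-4
|R_{2,2} − R_{1,1}| = 0.000014 < 1e-4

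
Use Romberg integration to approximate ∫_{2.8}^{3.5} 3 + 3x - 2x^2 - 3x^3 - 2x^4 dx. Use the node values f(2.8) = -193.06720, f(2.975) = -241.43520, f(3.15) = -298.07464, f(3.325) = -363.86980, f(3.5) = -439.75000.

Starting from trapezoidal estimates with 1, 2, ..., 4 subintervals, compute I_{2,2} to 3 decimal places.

I_{0,0} (trapezoid, 1 panel, h=0.7000): -221.48602
I_{1,0} (trapezoid, 2 panels, h=0.3500): -215.06913
I_{2,0} (trapezoid, 4 panels, h=0.1750): -213.46294
I_{1,1} = -215.06913 + (-215.06913 − (-221.48602))/3 = -212.93017
I_{2,1} = -213.46294 + (-213.46294 − (-215.06913))/3 = -212.92754
I_{2,2} = -212.92754 + (-212.92754 − (-212.93017))/15 = -212.92736

-212.927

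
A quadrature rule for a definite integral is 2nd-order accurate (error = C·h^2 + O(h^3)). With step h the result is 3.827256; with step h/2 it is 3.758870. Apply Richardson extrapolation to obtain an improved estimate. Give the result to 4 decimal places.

3.7361

Extrapolated value = (4·A(h/2) − A(h)) / (4 − 1)
= (4·3.758870 − 3.827256) / 3
= 11.208224 / 3 = 3.736075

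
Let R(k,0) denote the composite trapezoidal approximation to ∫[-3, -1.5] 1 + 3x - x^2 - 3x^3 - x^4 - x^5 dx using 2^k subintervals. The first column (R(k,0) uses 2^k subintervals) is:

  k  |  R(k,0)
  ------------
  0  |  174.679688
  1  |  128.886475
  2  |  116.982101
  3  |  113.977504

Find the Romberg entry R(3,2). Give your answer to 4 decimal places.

112.9734

Richardson extrapolation on the trapezoidal column (denominator 4−1=3):
R(2,1) = (4·116.982101 − 128.886475) / 3 = 113.013976
R(3,1) = 113.977504 + (113.977504 − 116.982101)/3 = 112.975972
R(3,2) = (16·112.975972 − 113.013976) / 15 = 112.973438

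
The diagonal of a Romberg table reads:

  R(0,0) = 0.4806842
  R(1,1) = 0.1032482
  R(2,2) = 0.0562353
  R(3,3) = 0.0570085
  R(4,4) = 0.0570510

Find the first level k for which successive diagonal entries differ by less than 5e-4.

|R(1,1) − R(0,0)| = 0.3774360 ≥ 5e-4
|R(2,2) − R(1,1)| = 0.0470129 ≥ 5e-4
|R(3,3) − R(2,2)| = 0.0007732 ≥ 5e-4
|R(4,4) − R(3,3)| = 0.0000425 < 5e-4

k = 4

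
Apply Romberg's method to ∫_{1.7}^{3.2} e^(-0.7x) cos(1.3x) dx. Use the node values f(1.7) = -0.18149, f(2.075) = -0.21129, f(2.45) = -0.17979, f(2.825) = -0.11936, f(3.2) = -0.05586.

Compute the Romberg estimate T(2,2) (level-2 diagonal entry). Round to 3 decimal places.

T(0,0) (trapezoid, 1 panel, h=1.5000): -0.17801
T(1,0) (trapezoid, 2 panels, h=0.7500): -0.22385
T(2,0) (trapezoid, 4 panels, h=0.3750): -0.23592
T(1,1) = -0.22385 + (-0.22385 − (-0.17801))/3 = -0.23913
T(2,1) = -0.23592 + (-0.23592 − (-0.22385))/3 = -0.23994
T(2,2) = -0.23994 + (-0.23994 − (-0.23913))/15 = -0.23999

-0.240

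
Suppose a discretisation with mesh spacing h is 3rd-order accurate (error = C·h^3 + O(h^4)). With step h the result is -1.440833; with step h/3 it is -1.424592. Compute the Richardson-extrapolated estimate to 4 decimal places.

-1.4240

Extrapolated value = (27·A(h/3) − A(h)) / (27 − 1)
= (27·(-1.424592) − (-1.440833)) / 26
= -37.023151 / 26 = -1.423967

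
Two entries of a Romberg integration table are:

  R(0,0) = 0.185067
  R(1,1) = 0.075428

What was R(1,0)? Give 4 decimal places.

From R(1,1) = (4·R(1,0) − R(0,0))/3, solve for R(1,0):
4·R(1,0) = 3·0.075428 + 0.185067 = 0.411351
R(1,0) = 0.102838

0.1028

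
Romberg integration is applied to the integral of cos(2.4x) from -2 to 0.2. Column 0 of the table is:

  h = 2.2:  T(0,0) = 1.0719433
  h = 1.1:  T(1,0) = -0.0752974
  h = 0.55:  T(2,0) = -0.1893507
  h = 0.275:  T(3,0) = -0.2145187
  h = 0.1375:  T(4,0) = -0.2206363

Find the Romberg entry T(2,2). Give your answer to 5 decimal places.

Richardson extrapolation on the trapezoidal column (denominator 4−1=3):
T(1,1) = (4·(-0.0752974) − 1.0719433) / 3 = -0.4577110
T(2,1) = -0.1893507 + (-0.1893507 − (-0.0752974))/3 = -0.2273685
T(2,2) = -0.2273685 + (-0.2273685 − (-0.4577110))/15 = -0.2120123

-0.21201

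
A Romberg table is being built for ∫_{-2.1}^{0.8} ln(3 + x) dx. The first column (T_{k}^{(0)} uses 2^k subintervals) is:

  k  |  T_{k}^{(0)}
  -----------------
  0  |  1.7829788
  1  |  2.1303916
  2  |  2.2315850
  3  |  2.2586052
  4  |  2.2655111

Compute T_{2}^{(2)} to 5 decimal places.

2.26659

T_{1}^{(1)} = 2.1303916 + (2.1303916 − 1.7829788)/3 = 2.2461959
T_{2}^{(1)} = 2.2315850 + (2.2315850 − 2.1303916)/3 = 2.2653161
T_{2}^{(2)} = (16·2.2653161 − 2.2461959) / 15 = 2.2665908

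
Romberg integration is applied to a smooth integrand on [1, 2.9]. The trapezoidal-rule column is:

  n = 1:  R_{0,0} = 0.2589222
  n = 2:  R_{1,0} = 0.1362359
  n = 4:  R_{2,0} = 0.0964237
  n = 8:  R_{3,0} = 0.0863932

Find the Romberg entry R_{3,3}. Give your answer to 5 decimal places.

R_{1,1} = 0.1362359 + (0.1362359 − 0.2589222)/3 = 0.0953405
R_{2,1} = (4·0.0964237 − 0.1362359) / 3 = 0.0831530
R_{3,1} = (4·0.0863932 − 0.0964237) / 3 = 0.0830497
R_{2,2} = 0.0831530 + (0.0831530 − 0.0953405)/15 = 0.0823405
R_{3,2} = 0.0830497 + (0.0830497 − 0.0831530)/15 = 0.0830428
R_{3,3} = 0.0830428 + (0.0830428 − 0.0823405)/63 = 0.0830539

0.08305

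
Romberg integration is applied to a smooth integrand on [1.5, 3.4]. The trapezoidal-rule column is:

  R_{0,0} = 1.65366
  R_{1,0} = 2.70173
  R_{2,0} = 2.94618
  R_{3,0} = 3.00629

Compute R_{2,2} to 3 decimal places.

3.026

Richardson extrapolation on the trapezoidal column (denominator 4−1=3):
R_{1,1} = 2.70173 + (2.70173 − 1.65366)/3 = 3.05109
R_{2,1} = 2.94618 + (2.94618 − 2.70173)/3 = 3.02766
R_{2,2} = 3.02766 + (3.02766 − 3.05109)/15 = 3.02610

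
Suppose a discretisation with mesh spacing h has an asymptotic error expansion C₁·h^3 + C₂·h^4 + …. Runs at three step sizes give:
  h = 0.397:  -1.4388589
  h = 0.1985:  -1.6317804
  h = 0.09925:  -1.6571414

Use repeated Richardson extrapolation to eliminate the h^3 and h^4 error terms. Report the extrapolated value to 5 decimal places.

-1.66086

First eliminate the h^3 term (factor 2^3 = 8):
  B₁ = (8·(-1.6317804) − (-1.4388589))/7 = -1.6593406
  B₂ = (8·(-1.6571414) − (-1.6317804))/7 = -1.6607644
Then eliminate the h^4 term (factor 2^4 = 16):
  (16·(-1.6607644) − (-1.6593406))/15 = -1.6608593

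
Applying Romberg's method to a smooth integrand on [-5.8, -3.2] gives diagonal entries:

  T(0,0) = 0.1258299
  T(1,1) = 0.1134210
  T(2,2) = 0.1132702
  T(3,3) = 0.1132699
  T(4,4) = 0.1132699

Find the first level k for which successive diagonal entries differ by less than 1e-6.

|T(1,1) − T(0,0)| = 0.0124089 ≥ 1e-6
|T(2,2) − T(1,1)| = 0.0001508 ≥ 1e-6
|T(3,3) − T(2,2)| = 0.0000003 < 1e-6

k = 3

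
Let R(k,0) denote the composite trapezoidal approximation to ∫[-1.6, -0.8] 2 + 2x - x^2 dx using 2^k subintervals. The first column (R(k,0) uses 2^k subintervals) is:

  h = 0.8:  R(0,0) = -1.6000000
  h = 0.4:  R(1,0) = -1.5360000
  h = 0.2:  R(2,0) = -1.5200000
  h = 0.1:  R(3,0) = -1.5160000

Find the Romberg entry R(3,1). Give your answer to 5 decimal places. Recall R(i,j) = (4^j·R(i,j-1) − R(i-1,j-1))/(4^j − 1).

-1.51467

Richardson extrapolation on the trapezoidal column (denominator 4−1=3):
R(3,1) = -1.5160000 + (-1.5160000 − (-1.5200000))/3 = -1.5146667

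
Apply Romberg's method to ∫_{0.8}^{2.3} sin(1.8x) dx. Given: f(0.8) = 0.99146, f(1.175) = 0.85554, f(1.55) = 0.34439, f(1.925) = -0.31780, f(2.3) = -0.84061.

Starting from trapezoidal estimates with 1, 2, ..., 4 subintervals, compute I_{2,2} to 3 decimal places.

0.373

I_{0,0} (trapezoid, 1 panel, h=1.5000): 0.11314
I_{1,0} (trapezoid, 2 panels, h=0.7500): 0.31486
I_{2,0} (trapezoid, 4 panels, h=0.3750): 0.35908
I_{1,1} = 0.31486 + (0.31486 − 0.11314)/3 = 0.38210
I_{2,1} = 0.35908 + (0.35908 − 0.31486)/3 = 0.37382
I_{2,2} = 0.37382 + (0.37382 − 0.38210)/15 = 0.37327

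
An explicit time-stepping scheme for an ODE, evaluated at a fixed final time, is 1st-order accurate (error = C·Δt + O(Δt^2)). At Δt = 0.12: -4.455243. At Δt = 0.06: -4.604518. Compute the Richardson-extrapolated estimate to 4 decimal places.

-4.7538

The leading error scales as Δt; refining by a factor of 2 reduces it by 2^1 = 2.
Extrapolated value = (2·A(Δt/2) − A(Δt)) / (2 − 1)
= (2·(-4.604518) − (-4.455243)) / 1
= -4.753793 / 1 = -4.753793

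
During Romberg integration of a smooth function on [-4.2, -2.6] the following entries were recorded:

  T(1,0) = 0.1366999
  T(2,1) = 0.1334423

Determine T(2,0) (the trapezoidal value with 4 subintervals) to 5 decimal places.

From T(2,1) = (4·T(2,0) − T(1,0))/3, solve for T(2,0):
4·T(2,0) = 3·0.1334423 + 0.1366999 = 0.5370268
T(2,0) = 0.1342567

0.13426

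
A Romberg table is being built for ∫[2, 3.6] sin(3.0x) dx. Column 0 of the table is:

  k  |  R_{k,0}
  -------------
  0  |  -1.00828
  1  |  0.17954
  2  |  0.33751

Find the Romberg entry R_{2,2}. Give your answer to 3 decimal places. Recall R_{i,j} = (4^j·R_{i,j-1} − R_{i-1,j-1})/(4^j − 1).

R_{1,1} = (4·0.17954 − (-1.00828)) / 3 = 0.57548
R_{2,1} = (4·0.33751 − 0.17954) / 3 = 0.39017
R_{2,2} = (16·0.39017 − 0.57548) / 15 = 0.37782
(Column j=1 coincides with Simpson's rule on the same nodes.)

0.378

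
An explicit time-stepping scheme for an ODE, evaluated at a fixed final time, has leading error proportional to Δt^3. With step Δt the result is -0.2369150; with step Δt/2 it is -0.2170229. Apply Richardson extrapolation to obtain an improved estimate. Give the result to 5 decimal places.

The leading error scales as Δt^3; refining by a factor of 2 reduces it by 2^3 = 8.
Extrapolated value = (8·A(Δt/2) − A(Δt)) / (8 − 1)
= (8·(-0.2170229) − (-0.2369150)) / 7
= -1.4992682 / 7 = -0.2141812

-0.21418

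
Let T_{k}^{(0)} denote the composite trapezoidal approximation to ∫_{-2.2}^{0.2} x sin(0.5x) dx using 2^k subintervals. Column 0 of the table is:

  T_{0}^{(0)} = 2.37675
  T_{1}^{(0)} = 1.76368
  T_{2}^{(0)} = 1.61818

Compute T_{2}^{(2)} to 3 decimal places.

T_{1}^{(1)} = 1.76368 + (1.76368 − 2.37675)/3 = 1.55932
T_{2}^{(1)} = 1.61818 + (1.61818 − 1.76368)/3 = 1.56968
T_{2}^{(2)} = (16·1.56968 − 1.55932) / 15 = 1.57037

1.570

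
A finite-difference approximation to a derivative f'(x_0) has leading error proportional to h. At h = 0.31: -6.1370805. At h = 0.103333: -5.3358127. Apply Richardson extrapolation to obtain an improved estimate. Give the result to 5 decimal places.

-4.93518

Extrapolated value = (3·A(h/3) − A(h)) / (3 − 1)
= (3·(-5.3358127) − (-6.1370805)) / 2
= -9.8703576 / 2 = -4.9351788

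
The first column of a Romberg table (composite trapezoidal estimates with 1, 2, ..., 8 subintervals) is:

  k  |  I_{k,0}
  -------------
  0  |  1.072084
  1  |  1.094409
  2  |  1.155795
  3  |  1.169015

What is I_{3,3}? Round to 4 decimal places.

1.1731

Richardson extrapolation on the trapezoidal column (denominator 4−1=3):
I_{1,1} = 1.094409 + (1.094409 − 1.072084)/3 = 1.101851
I_{2,1} = (4·1.155795 − 1.094409) / 3 = 1.176257
I_{3,1} = 1.169015 + (1.169015 − 1.155795)/3 = 1.173422
I_{2,2} = 1.176257 + (1.176257 − 1.101851)/15 = 1.181217
I_{3,2} = 1.173422 + (1.173422 − 1.176257)/15 = 1.173233
I_{3,3} = 1.173233 + (1.173233 − 1.181217)/63 = 1.173106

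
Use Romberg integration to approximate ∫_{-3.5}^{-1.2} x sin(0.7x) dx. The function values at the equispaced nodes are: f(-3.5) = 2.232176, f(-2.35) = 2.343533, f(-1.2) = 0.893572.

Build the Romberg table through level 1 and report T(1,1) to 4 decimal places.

4.7916

T(0,0) (trapezoid, 1 panel, h=2.3000): 3.594610
T(1,0) (trapezoid, 2 panels, h=1.1500): 4.492368
T(1,1) = 4.492368 + (4.492368 − 3.594610)/3 = 4.791621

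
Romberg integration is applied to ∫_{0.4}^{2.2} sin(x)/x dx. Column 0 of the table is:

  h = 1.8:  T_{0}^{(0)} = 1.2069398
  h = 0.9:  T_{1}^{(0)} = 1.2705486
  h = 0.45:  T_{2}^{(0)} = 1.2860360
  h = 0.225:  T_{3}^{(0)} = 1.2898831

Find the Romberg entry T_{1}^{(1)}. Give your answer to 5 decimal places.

Richardson extrapolation on the trapezoidal column (denominator 4−1=3):
T_{1}^{(1)} = (4·1.2705486 − 1.2069398) / 3 = 1.2917515

1.29175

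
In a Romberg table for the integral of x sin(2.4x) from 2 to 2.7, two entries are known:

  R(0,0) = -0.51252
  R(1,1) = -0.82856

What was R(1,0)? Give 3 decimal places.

-0.750

From R(1,1) = (4·R(1,0) − R(0,0))/3, solve for R(1,0):
4·R(1,0) = 3·(-0.82856) + (-0.51252) = -2.99820
R(1,0) = -0.74955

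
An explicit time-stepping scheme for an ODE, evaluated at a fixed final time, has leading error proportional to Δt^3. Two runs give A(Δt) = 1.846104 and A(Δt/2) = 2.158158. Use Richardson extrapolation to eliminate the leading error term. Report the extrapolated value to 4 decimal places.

2.2027

The leading error scales as Δt^3; refining by a factor of 2 reduces it by 2^3 = 8.
Extrapolated value = (8·A(Δt/2) − A(Δt)) / (8 − 1)
= (8·2.158158 − 1.846104) / 7
= 15.419160 / 7 = 2.202737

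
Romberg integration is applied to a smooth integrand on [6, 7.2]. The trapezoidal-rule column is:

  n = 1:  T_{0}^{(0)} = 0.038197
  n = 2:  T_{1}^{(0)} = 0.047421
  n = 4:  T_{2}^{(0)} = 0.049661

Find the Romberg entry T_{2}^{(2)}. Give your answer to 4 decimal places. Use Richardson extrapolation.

0.0504

Richardson extrapolation on the trapezoidal column (denominator 4−1=3):
T_{1}^{(1)} = (4·0.047421 − 0.038197) / 3 = 0.050496
T_{2}^{(1)} = 0.049661 + (0.049661 − 0.047421)/3 = 0.050408
T_{2}^{(2)} = 0.050408 + (0.050408 − 0.050496)/15 = 0.050402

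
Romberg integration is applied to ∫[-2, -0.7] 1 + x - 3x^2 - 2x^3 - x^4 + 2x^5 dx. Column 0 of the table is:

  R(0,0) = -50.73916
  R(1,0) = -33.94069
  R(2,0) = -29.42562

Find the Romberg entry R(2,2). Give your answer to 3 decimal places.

Richardson extrapolation on the trapezoidal column (denominator 4−1=3):
R(1,1) = (4·(-33.94069) − (-50.73916)) / 3 = -28.34120
R(2,1) = (4·(-29.42562) − (-33.94069)) / 3 = -27.92060
R(2,2) = -27.92060 + (-27.92060 − (-28.34120))/15 = -27.89256

-27.893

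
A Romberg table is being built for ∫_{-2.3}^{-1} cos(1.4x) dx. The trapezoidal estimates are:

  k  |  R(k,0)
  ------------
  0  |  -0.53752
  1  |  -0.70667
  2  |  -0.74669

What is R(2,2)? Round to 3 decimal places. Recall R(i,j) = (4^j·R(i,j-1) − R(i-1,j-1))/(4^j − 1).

-0.760

Richardson extrapolation on the trapezoidal column (denominator 4−1=3):
R(1,1) = (4·(-0.70667) − (-0.53752)) / 3 = -0.76305
R(2,1) = (4·(-0.74669) − (-0.70667)) / 3 = -0.76003
R(2,2) = (16·(-0.76003) − (-0.76305)) / 15 = -0.75983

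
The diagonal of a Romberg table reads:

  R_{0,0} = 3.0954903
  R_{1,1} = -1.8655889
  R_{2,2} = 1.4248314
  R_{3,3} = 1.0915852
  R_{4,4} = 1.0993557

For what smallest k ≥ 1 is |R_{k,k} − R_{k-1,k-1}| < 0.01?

k = 4

|R_{1,1} − R_{0,0}| = 4.9610792 ≥ 0.01
|R_{2,2} − R_{1,1}| = 3.2904203 ≥ 0.01
|R_{3,3} − R_{2,2}| = 0.3332462 ≥ 0.01
|R_{4,4} − R_{3,3}| = 0.0077705 < 0.01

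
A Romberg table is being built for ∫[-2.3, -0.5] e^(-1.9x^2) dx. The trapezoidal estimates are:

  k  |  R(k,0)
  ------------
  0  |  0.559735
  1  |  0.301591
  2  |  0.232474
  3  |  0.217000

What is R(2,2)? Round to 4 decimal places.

0.2090

Richardson extrapolation on the trapezoidal column (denominator 4−1=3):
R(1,1) = (4·0.301591 − 0.559735) / 3 = 0.215543
R(2,1) = 0.232474 + (0.232474 − 0.301591)/3 = 0.209435
R(2,2) = 0.209435 + (0.209435 − 0.215543)/15 = 0.209028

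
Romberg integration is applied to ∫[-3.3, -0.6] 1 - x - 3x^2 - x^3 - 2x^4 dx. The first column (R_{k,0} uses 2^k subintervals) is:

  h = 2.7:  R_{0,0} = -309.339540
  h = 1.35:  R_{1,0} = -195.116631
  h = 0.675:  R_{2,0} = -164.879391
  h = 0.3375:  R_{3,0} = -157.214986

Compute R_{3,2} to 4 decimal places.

-154.6508

Richardson extrapolation on the trapezoidal column (denominator 4−1=3):
R_{2,1} = (4·(-164.879391) − (-195.116631)) / 3 = -154.800311
R_{3,1} = (4·(-157.214986) − (-164.879391)) / 3 = -154.660184
R_{3,2} = (16·(-154.660184) − (-154.800311)) / 15 = -154.650842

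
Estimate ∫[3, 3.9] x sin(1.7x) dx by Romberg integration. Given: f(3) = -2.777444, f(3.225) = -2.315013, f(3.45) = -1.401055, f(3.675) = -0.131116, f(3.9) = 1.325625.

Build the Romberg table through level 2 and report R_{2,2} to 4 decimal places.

-1.0525

R_{0,0} (trapezoid, 1 panel, h=0.9000): -0.653319
R_{1,0} (trapezoid, 2 panels, h=0.4500): -0.957134
R_{2,0} (trapezoid, 4 panels, h=0.2250): -1.028946
R_{1,1} = -0.957134 + (-0.957134 − (-0.653319))/3 = -1.058406
R_{2,1} = -1.028946 + (-1.028946 − (-0.957134))/3 = -1.052883
R_{2,2} = -1.052883 + (-1.052883 − (-1.058406))/15 = -1.052515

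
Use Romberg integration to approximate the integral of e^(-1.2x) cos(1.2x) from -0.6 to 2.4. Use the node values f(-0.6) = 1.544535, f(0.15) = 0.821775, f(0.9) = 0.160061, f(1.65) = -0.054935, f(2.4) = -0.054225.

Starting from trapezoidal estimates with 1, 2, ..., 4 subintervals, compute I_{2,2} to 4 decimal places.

1.2297

I_{0,0} (trapezoid, 1 panel, h=3.0000): 2.235465
I_{1,0} (trapezoid, 2 panels, h=1.5000): 1.357824
I_{2,0} (trapezoid, 4 panels, h=0.7500): 1.254042
I_{1,1} = 1.357824 + (1.357824 − 2.235465)/3 = 1.065277
I_{2,1} = 1.254042 + (1.254042 − 1.357824)/3 = 1.219448
I_{2,2} = 1.219448 + (1.219448 − 1.065277)/15 = 1.229726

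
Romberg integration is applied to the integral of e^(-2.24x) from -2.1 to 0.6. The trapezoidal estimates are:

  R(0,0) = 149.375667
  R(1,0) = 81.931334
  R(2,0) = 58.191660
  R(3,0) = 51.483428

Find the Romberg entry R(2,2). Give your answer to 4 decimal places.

49.6670

R(1,1) = (4·81.931334 − 149.375667) / 3 = 59.449890
R(2,1) = (4·58.191660 − 81.931334) / 3 = 50.278435
R(2,2) = (16·50.278435 − 59.449890) / 15 = 49.667005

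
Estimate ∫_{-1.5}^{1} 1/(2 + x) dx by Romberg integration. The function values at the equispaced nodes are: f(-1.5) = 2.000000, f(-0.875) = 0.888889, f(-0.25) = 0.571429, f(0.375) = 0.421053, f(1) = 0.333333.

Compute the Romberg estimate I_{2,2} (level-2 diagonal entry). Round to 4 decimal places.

1.8086

I_{0,0} (trapezoid, 1 panel, h=2.5000): 2.916666
I_{1,0} (trapezoid, 2 panels, h=1.2500): 2.172619
I_{2,0} (trapezoid, 4 panels, h=0.6250): 1.905023
I_{1,1} = 2.172619 + (2.172619 − 2.916666)/3 = 1.924603
I_{2,1} = 1.905023 + (1.905023 − 2.172619)/3 = 1.815824
I_{2,2} = 1.815824 + (1.815824 − 1.924603)/15 = 1.808572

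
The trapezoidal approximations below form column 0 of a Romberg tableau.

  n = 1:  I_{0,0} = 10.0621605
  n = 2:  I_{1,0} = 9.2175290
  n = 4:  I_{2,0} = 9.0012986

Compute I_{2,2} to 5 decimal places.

Richardson extrapolation on the trapezoidal column (denominator 4−1=3):
I_{1,1} = (4·9.2175290 − 10.0621605) / 3 = 8.9359852
I_{2,1} = 9.0012986 + (9.0012986 − 9.2175290)/3 = 8.9292218
I_{2,2} = 8.9292218 + (8.9292218 − 8.9359852)/15 = 8.9287709

8.92877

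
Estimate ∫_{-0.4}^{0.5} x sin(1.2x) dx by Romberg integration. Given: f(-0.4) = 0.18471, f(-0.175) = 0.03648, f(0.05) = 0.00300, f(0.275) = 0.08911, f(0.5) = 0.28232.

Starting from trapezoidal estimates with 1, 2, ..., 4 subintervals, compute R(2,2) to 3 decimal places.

R(0,0) (trapezoid, 1 panel, h=0.9000): 0.21016
R(1,0) (trapezoid, 2 panels, h=0.4500): 0.10643
R(2,0) (trapezoid, 4 panels, h=0.2250): 0.08147
R(1,1) = 0.10643 + (0.10643 − 0.21016)/3 = 0.07185
R(2,1) = 0.08147 + (0.08147 − 0.10643)/3 = 0.07315
R(2,2) = 0.07315 + (0.07315 − 0.07185)/15 = 0.07324

0.073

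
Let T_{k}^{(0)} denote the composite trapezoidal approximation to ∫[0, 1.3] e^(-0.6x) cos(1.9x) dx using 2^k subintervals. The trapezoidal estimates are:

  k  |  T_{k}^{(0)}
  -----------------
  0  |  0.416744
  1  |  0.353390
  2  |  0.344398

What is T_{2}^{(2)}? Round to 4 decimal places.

Richardson extrapolation on the trapezoidal column (denominator 4−1=3):
T_{1}^{(1)} = 0.353390 + (0.353390 − 0.416744)/3 = 0.332272
T_{2}^{(1)} = 0.344398 + (0.344398 − 0.353390)/3 = 0.341401
T_{2}^{(2)} = (16·0.341401 − 0.332272) / 15 = 0.342010

0.3420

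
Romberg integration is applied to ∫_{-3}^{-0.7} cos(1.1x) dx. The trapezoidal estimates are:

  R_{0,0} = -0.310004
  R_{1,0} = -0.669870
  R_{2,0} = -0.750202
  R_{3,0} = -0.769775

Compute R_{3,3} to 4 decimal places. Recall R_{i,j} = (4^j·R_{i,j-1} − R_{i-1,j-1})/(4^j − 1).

-0.7763

R_{1,1} = -0.669870 + (-0.669870 − (-0.310004))/3 = -0.789825
R_{2,1} = -0.750202 + (-0.750202 − (-0.669870))/3 = -0.776979
R_{3,1} = -0.769775 + (-0.769775 − (-0.750202))/3 = -0.776299
R_{2,2} = (16·(-0.776979) − (-0.789825)) / 15 = -0.776123
R_{3,2} = -0.776299 + (-0.776299 − (-0.776979))/15 = -0.776254
R_{3,3} = -0.776254 + (-0.776254 − (-0.776123))/63 = -0.776256
(Column j=1 coincides with Simpson's rule on the same nodes.)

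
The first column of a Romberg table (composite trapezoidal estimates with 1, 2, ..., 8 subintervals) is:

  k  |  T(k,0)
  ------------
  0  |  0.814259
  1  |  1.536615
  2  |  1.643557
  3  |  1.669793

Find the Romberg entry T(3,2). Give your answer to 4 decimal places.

1.6785

Richardson extrapolation on the trapezoidal column (denominator 4−1=3):
T(2,1) = 1.643557 + (1.643557 − 1.536615)/3 = 1.679204
T(3,1) = 1.669793 + (1.669793 − 1.643557)/3 = 1.678538
T(3,2) = 1.678538 + (1.678538 − 1.679204)/15 = 1.678494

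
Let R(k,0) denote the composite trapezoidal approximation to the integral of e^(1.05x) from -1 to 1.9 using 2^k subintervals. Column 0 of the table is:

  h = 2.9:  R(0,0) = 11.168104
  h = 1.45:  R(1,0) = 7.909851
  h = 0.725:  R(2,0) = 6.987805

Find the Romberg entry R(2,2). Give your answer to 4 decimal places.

6.6709

Richardson extrapolation on the trapezoidal column (denominator 4−1=3):
R(1,1) = (4·7.909851 − 11.168104) / 3 = 6.823767
R(2,1) = 6.987805 + (6.987805 − 7.909851)/3 = 6.680456
R(2,2) = 6.680456 + (6.680456 − 6.823767)/15 = 6.670902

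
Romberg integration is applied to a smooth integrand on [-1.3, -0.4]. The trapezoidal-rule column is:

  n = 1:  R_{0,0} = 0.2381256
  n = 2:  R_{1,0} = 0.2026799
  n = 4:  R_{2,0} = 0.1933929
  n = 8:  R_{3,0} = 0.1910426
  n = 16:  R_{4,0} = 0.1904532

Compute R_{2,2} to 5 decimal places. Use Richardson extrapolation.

Richardson extrapolation on the trapezoidal column (denominator 4−1=3):
R_{1,1} = (4·0.2026799 − 0.2381256) / 3 = 0.1908647
R_{2,1} = (4·0.1933929 − 0.2026799) / 3 = 0.1902972
R_{2,2} = (16·0.1902972 − 0.1908647) / 15 = 0.1902594
(Column j=1 coincides with Simpson's rule on the same nodes.)

0.19026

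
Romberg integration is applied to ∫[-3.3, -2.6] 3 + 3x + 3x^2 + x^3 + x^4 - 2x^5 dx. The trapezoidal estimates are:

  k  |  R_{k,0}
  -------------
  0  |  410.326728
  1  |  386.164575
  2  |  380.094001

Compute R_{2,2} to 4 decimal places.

378.0678

Richardson extrapolation on the trapezoidal column (denominator 4−1=3):
R_{1,1} = (4·386.164575 − 410.326728) / 3 = 378.110524
R_{2,1} = (4·380.094001 − 386.164575) / 3 = 378.070476
R_{2,2} = 378.070476 + (378.070476 − 378.110524)/15 = 378.067806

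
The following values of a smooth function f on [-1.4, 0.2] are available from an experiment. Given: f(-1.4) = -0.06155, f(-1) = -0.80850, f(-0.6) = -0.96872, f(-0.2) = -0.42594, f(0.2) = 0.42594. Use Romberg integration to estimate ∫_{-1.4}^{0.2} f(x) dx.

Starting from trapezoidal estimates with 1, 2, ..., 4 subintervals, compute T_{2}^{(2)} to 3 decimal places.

T_{0}^{(0)} (trapezoid, 1 panel, h=1.6000): 0.29151
T_{1}^{(0)} (trapezoid, 2 panels, h=0.8000): -0.62922
T_{2}^{(0)} (trapezoid, 4 panels, h=0.4000): -0.80839
T_{1}^{(1)} = -0.62922 + (-0.62922 − 0.29151)/3 = -0.93613
T_{2}^{(1)} = -0.80839 + (-0.80839 − (-0.62922))/3 = -0.86811
T_{2}^{(2)} = -0.86811 + (-0.86811 − (-0.93613))/15 = -0.86358

-0.864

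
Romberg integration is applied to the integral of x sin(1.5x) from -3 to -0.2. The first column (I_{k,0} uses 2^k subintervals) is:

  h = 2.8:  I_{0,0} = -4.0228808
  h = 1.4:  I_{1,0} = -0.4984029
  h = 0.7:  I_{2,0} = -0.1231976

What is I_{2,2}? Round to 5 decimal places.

-0.04310

I_{1,1} = -0.4984029 + (-0.4984029 − (-4.0228808))/3 = 0.6764231
I_{2,1} = -0.1231976 + (-0.1231976 − (-0.4984029))/3 = 0.0018708
I_{2,2} = 0.0018708 + (0.0018708 − 0.6764231)/15 = -0.0430994
(Column j=1 coincides with Simpson's rule on the same nodes.)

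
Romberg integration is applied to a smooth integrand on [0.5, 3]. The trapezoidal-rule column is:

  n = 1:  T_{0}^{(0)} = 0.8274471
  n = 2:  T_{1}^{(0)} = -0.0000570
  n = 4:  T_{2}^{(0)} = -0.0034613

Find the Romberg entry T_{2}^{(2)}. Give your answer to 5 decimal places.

0.01349

T_{1}^{(1)} = -0.0000570 + (-0.0000570 − 0.8274471)/3 = -0.2758917
T_{2}^{(1)} = (4·(-0.0034613) − (-0.0000570)) / 3 = -0.0045961
T_{2}^{(2)} = (16·(-0.0045961) − (-0.2758917)) / 15 = 0.0134903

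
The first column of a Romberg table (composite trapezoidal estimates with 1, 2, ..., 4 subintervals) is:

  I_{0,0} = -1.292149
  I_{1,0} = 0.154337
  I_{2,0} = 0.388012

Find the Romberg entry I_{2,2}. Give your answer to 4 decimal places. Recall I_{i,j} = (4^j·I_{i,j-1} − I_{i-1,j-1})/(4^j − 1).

Richardson extrapolation on the trapezoidal column (denominator 4−1=3):
I_{1,1} = 0.154337 + (0.154337 − (-1.292149))/3 = 0.636499
I_{2,1} = (4·0.388012 − 0.154337) / 3 = 0.465904
I_{2,2} = 0.465904 + (0.465904 − 0.636499)/15 = 0.454531

0.4545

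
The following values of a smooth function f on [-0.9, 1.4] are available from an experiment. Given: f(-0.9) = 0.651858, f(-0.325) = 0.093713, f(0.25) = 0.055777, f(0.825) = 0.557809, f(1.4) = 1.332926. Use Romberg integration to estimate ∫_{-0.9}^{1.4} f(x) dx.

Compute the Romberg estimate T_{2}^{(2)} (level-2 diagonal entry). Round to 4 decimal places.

0.9050

T_{0}^{(0)} (trapezoid, 1 panel, h=2.3000): 2.282502
T_{1}^{(0)} (trapezoid, 2 panels, h=1.1500): 1.205394
T_{2}^{(0)} (trapezoid, 4 panels, h=0.5750): 0.977322
T_{1}^{(1)} = 1.205394 + (1.205394 − 2.282502)/3 = 0.846358
T_{2}^{(1)} = 0.977322 + (0.977322 − 1.205394)/3 = 0.901298
T_{2}^{(2)} = 0.901298 + (0.901298 − 0.846358)/15 = 0.904961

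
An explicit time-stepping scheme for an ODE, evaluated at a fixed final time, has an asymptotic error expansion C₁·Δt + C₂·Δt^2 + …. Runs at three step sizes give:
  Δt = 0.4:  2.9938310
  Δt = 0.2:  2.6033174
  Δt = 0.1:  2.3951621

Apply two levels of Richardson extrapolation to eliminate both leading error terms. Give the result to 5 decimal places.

2.17841

First eliminate the Δt term (factor 2^1 = 2):
  B₁ = (2·2.6033174 − 2.9938310)/1 = 2.2128038
  B₂ = (2·2.3951621 − 2.6033174)/1 = 2.1870068
Then eliminate the Δt^2 term (factor 2^2 = 4):
  (4·2.1870068 − 2.2128038)/3 = 2.1784078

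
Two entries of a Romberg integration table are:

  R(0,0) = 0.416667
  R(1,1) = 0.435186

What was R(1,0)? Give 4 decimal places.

0.4306

From R(1,1) = (4·R(1,0) − R(0,0))/3, solve for R(1,0):
4·R(1,0) = 3·0.435186 + 0.416667 = 1.722225
R(1,0) = 0.430556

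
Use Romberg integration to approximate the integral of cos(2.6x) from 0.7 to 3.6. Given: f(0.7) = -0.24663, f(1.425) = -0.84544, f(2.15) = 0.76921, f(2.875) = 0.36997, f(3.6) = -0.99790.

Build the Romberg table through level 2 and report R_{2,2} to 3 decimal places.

R_{0,0} (trapezoid, 1 panel, h=2.9000): -1.80457
R_{1,0} (trapezoid, 2 panels, h=1.4500): 0.21307
R_{2,0} (trapezoid, 4 panels, h=0.7250): -0.23818
R_{1,1} = 0.21307 + (0.21307 − (-1.80457))/3 = 0.88562
R_{2,1} = -0.23818 + (-0.23818 − 0.21307)/3 = -0.38860
R_{2,2} = -0.38860 + (-0.38860 − 0.88562)/15 = -0.47355

-0.474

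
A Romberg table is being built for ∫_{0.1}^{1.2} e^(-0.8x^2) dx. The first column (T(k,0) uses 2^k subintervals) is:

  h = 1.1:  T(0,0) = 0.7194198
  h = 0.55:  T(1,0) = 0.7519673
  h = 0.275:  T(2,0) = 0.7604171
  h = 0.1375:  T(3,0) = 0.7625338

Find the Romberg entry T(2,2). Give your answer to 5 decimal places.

0.76326

Richardson extrapolation on the trapezoidal column (denominator 4−1=3):
T(1,1) = 0.7519673 + (0.7519673 − 0.7194198)/3 = 0.7628165
T(2,1) = (4·0.7604171 − 0.7519673) / 3 = 0.7632337
T(2,2) = (16·0.7632337 − 0.7628165) / 15 = 0.7632615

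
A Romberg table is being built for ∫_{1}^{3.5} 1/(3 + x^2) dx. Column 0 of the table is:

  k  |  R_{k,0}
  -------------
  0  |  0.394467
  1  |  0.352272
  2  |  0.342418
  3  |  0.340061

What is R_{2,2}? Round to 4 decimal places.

0.3392

Richardson extrapolation on the trapezoidal column (denominator 4−1=3):
R_{1,1} = 0.352272 + (0.352272 − 0.394467)/3 = 0.338207
R_{2,1} = (4·0.342418 − 0.352272) / 3 = 0.339133
R_{2,2} = 0.339133 + (0.339133 − 0.338207)/15 = 0.339195
(Column j=1 coincides with Simpson's rule on the same nodes.)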